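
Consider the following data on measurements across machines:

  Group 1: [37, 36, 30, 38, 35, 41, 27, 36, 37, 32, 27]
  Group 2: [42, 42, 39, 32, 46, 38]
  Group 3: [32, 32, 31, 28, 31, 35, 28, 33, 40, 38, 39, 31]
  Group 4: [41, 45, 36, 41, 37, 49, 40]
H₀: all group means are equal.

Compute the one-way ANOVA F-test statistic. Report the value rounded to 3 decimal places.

Group means [34.18, 39.83, 33.17, 41.29], grand mean 36.167
SSB = Σnᵢ(x̄ᵢ−x̄)² = 415.435; SSW = ΣΣ(x−x̄ᵢ)² = 621.565
MSB = 415.435/3 = 138.4784; MSW = 621.565/32 = 19.4239
F = MSB/MSW = 7.1293
df = (3, 32)

test statistic = 7.129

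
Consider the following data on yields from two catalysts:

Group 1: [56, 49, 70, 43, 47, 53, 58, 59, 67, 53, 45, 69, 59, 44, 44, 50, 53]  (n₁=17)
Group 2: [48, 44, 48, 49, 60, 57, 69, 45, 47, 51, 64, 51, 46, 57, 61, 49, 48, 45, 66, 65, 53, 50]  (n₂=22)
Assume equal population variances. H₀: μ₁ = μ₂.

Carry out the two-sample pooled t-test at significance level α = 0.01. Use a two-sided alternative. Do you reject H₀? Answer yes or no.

x̄₁=54.059, s₁=8.714, n₁=17
x̄₂=53.318, s₂=7.718, n₂=22
s_p² = [16·8.714² + 21·7.718²]/37 = 66.6409
SE = √(s_p²·(1/17+1/22)) = 2.6361
t = (54.059−53.318)/2.6361 = 0.2810
df = 37
p-value (two-sided) = 0.78031
At α=0.01: p ≥ α → fail to reject H₀

reject H₀: no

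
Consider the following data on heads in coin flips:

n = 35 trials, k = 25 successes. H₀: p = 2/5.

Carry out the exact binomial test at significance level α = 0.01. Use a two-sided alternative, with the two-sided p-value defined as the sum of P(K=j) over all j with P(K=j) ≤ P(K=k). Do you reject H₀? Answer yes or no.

Exact binomial: n=35, k=25, p₀=2/5=0.4000
P(X=j) = C(n,j)·p₀^j·(1−p₀)^(n−j); p = Σ P(X=j) over j with P(X=j) ≤ P(X=25)
p-value (two-sided) = 0.00020
At α=0.01: p < α → reject H₀

reject H₀: yes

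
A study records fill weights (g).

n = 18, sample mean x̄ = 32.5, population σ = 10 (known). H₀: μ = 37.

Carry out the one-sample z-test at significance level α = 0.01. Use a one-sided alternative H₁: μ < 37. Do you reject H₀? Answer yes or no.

SE = σ/√n = 10/√18 = 2.3570
z = (x̄−μ₀)/SE = (32.5−37)/2.3570 = -1.9092
p-value (one-sided, H₁ less) = 0.02812
At α=0.01: p ≥ α → fail to reject H₀

reject H₀: no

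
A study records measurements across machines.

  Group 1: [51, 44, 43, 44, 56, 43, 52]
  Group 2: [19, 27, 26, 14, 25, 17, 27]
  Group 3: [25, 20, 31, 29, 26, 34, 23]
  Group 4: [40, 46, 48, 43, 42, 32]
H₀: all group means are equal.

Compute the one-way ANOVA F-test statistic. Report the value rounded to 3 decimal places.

test statistic = 35.984

Group means [47.57, 22.14, 26.86, 41.83], grand mean 34.333
SSB = Σnᵢ(x̄ᵢ−x̄)² = 2995.738; SSW = ΣΣ(x−x̄ᵢ)² = 638.262
MSB = 2995.738/3 = 998.5794; MSW = 638.262/23 = 27.7505
F = MSB/MSW = 35.9842
df = (3, 23)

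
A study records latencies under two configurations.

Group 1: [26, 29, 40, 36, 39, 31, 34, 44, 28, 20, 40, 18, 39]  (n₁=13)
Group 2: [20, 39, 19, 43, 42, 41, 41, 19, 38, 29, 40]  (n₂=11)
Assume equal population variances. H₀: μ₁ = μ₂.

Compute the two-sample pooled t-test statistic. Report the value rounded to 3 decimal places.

test statistic = -0.302

x̄₁=32.615, s₁=8.099, n₁=13
x̄₂=33.727, s₂=9.951, n₂=11
s_p² = [12·8.099² + 10·9.951²]/22 = 80.7845
SE = √(s_p²·(1/13+1/11)) = 3.6822
t = (32.615−33.727)/3.6822 = -0.3020
df = 22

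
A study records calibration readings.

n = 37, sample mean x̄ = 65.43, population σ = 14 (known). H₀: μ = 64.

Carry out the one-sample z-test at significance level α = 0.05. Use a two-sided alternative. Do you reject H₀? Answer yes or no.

SE = σ/√n = 14/√37 = 2.3016
z = (x̄−μ₀)/SE = (65.43−64)/2.3016 = 0.6213
p-value (two-sided) = 0.53440
At α=0.05: p ≥ α → fail to reject H₀

reject H₀: no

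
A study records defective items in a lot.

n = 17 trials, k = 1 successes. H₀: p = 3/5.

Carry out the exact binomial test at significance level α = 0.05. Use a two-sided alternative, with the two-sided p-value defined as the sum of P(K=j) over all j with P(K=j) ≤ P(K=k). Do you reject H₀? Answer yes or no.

reject H₀: yes

Exact binomial: n=17, k=1, p₀=3/5=0.6000
P(X=j) = C(n,j)·p₀^j·(1−p₀)^(n−j); p = Σ P(X=j) over j with P(X=j) ≤ P(X=1)
p-value (two-sided) = 0.00000
At α=0.05: p < α → reject H₀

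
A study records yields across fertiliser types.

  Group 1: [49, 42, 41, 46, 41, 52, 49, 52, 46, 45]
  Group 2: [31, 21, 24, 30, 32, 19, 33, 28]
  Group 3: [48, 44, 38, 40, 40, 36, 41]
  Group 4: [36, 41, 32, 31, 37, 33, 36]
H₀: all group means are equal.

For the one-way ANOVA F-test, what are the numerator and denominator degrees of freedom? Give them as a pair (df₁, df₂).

degrees of freedom = [3, 28]

k = 4 groups, N = 32 total
df = (k−1, N−k) = (4−1, 32−4) = (3, 28)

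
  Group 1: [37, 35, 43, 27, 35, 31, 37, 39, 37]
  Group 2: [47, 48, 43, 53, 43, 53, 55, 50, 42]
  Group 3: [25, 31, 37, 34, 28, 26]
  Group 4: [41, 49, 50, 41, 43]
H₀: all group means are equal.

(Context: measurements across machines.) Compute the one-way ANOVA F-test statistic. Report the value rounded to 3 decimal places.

test statistic = 22.512

Group means [35.67, 48.22, 30.17, 44.80], grand mean 40.000
SSB = Σnᵢ(x̄ᵢ−x̄)² = 1472.811; SSW = ΣΣ(x−x̄ᵢ)² = 545.189
MSB = 1472.811/3 = 490.9370; MSW = 545.189/25 = 21.8076
F = MSB/MSW = 22.5122
df = (3, 25)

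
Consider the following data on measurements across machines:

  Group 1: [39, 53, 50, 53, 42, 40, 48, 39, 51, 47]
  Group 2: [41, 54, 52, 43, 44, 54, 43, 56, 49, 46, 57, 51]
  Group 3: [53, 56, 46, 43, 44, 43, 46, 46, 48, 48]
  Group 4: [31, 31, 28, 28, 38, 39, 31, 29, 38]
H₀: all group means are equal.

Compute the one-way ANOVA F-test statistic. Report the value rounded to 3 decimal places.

test statistic = 21.140

Group means [46.20, 49.17, 47.30, 32.56], grand mean 44.341
SSB = Σnᵢ(x̄ᵢ−x̄)² = 1651.631; SSW = ΣΣ(x−x̄ᵢ)² = 963.589
MSB = 1651.631/3 = 550.5435; MSW = 963.589/37 = 26.0429
F = MSB/MSW = 21.1398
df = (3, 37)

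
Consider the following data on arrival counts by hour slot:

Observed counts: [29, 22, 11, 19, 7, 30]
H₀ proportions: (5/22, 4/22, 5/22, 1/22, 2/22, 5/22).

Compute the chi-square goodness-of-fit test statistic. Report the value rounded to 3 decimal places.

n = 118; E_i = n·p_i = [26.82, 21.45, 26.82, 5.36, 10.73, 26.82]
χ² = (29−26.82)²/26.82 + (22−21.45)²/21.45 + (11−26.82)²/26.82 + (19−5.36)²/5.36 + (7−10.73)²/10.73 + (30−26.82)²/26.82 = 45.8627
df = 5

test statistic = 45.863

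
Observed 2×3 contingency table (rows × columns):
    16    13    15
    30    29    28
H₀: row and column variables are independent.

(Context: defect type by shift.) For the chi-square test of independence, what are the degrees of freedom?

degrees of freedom = 2

df = (r−1)(c−1) = (2−1)·(3−1) = 2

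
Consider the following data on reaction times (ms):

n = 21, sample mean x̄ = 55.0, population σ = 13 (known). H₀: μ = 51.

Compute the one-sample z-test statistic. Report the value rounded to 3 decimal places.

test statistic = 1.410

SE = σ/√n = 13/√21 = 2.8368
z = (x̄−μ₀)/SE = (55.0−51)/2.8368 = 1.4100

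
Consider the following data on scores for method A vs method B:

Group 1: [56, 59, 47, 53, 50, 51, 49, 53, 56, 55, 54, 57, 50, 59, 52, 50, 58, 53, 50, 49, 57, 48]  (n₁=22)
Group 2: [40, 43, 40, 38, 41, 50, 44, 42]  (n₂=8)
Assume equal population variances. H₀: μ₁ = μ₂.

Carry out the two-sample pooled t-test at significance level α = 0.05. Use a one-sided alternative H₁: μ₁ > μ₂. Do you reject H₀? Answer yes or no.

x̄₁=53.000, s₁=3.690, n₁=22
x̄₂=42.250, s₂=3.655, n₂=8
s_p² = [21·3.690² + 7·3.655²]/28 = 13.5536
SE = √(s_p²·(1/22+1/8)) = 1.5200
t = (53.000−42.250)/1.5200 = 7.0726
df = 28
p-value (one-sided, H₁ greater) = 0.00000
At α=0.05: p < α → reject H₀

reject H₀: yes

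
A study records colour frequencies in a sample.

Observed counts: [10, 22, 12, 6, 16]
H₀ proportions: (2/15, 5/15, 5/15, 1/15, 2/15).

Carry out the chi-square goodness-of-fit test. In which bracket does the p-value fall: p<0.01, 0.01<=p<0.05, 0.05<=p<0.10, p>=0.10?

p-value bracket: 0.01<=p<0.05

n = 66; E_i = n·p_i = [8.80, 22.00, 22.00, 4.40, 8.80]
χ² = (10−8.80)²/8.80 + (22−22.00)²/22.00 + (12−22.00)²/22.00 + (6−4.40)²/4.40 + (16−8.80)²/8.80 = 11.1818
df = 4
p-value (upper-tail) = 0.02459
→ bracket: 0.01<=p<0.05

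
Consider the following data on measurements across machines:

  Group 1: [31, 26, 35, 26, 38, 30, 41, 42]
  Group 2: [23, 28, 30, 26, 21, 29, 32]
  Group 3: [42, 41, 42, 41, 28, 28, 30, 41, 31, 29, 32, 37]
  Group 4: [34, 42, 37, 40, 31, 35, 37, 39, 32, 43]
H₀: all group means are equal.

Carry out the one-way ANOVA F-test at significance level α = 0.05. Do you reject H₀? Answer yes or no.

reject H₀: yes

Group means [33.62, 27.00, 35.17, 37.00], grand mean 33.784
SSB = Σnᵢ(x̄ᵢ−x̄)² = 448.729; SSW = ΣΣ(x−x̄ᵢ)² = 915.542
MSB = 448.729/3 = 149.5762; MSW = 915.542/33 = 27.7437
F = MSB/MSW = 5.3914
df = (3, 33)
p-value (upper-tail) = 0.00393
At α=0.05: p < α → reject H₀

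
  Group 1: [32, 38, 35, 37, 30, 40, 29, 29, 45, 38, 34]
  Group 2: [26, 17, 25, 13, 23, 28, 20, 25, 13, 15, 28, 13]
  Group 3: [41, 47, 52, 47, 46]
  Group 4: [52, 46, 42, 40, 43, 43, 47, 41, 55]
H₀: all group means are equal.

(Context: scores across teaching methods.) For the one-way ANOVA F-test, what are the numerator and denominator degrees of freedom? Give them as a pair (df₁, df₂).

degrees of freedom = [3, 33]

k = 4 groups, N = 37 total
df = (k−1, N−k) = (4−1, 37−4) = (3, 33)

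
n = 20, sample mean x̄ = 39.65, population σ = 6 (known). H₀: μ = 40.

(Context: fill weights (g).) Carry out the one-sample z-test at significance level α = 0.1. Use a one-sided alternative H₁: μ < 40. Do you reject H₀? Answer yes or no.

reject H₀: no

SE = σ/√n = 6/√20 = 1.3416
z = (x̄−μ₀)/SE = (39.65−40)/1.3416 = -0.2609
p-value (one-sided, H₁ less) = 0.39709
At α=0.1: p ≥ α → fail to reject H₀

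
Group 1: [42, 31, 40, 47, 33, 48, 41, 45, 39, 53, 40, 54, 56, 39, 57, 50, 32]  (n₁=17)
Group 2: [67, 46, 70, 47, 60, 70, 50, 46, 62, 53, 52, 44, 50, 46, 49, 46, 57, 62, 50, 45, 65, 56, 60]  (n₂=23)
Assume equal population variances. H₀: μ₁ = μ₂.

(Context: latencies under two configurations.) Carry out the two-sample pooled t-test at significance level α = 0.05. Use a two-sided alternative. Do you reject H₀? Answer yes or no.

reject H₀: yes

x̄₁=43.941, s₁=8.235, n₁=17
x̄₂=54.478, s₂=8.458, n₂=23
s_p² = [16·8.235² + 22·8.458²]/38 = 69.9653
SE = √(s_p²·(1/17+1/23)) = 2.6754
t = (43.941−54.478)/2.6754 = -3.9386
df = 38
p-value (two-sided) = 0.00034
At α=0.05: p < α → reject H₀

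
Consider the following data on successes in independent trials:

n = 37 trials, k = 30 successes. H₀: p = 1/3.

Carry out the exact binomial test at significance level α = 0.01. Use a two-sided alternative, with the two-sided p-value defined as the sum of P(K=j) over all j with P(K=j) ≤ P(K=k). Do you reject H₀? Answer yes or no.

reject H₀: yes

Exact binomial: n=37, k=30, p₀=1/3=0.3333
P(X=j) = C(n,j)·p₀^j·(1−p₀)^(n−j); p = Σ P(X=j) over j with P(X=j) ≤ P(X=30)
p-value (two-sided) = 0.00000
At α=0.01: p < α → reject H₀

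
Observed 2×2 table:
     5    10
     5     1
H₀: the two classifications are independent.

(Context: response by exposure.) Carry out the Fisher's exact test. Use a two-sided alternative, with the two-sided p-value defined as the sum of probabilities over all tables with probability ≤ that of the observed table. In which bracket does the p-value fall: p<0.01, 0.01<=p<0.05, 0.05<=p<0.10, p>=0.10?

p-value bracket: 0.05<=p<0.10

Margins: r₁=15, r₂=6, c₁=10, c₂=11, n=21
p_obs = C(15,5)·C(6,5)/C(21,10); sum pmf over tables with pmf ≤ p_obs
p-value (two-sided) = 0.06347
→ bracket: 0.05<=p<0.10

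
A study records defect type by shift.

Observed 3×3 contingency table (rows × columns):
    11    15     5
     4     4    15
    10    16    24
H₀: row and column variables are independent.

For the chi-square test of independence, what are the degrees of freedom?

degrees of freedom = 4

df = (r−1)(c−1) = (3−1)·(3−1) = 4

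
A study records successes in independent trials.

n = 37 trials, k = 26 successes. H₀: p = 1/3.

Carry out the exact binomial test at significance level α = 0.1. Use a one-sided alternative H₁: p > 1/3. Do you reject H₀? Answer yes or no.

reject H₀: yes

Exact binomial: n=37, k=26, p₀=1/3=0.3333
P(X≥26) from Σ C(n,i)·p₀^i·(1−p₀)^(n−i)
p-value (one-sided, H₁ greater) = 0.00000
At α=0.1: p < α → reject H₀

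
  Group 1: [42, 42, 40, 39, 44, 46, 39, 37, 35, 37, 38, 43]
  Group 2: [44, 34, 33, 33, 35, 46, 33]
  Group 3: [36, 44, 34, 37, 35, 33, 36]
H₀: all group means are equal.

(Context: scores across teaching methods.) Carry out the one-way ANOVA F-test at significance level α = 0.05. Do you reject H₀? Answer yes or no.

Group means [40.17, 36.86, 36.43], grand mean 38.269
SSB = Σnᵢ(x̄ᵢ−x̄)² = 80.877; SSW = ΣΣ(x−x̄ᵢ)² = 386.238
MSB = 80.877/2 = 40.4386; MSW = 386.238/23 = 16.7930
F = MSB/MSW = 2.4081
df = (2, 23)
p-value (upper-tail) = 0.11232
At α=0.05: p ≥ α → fail to reject H₀

reject H₀: no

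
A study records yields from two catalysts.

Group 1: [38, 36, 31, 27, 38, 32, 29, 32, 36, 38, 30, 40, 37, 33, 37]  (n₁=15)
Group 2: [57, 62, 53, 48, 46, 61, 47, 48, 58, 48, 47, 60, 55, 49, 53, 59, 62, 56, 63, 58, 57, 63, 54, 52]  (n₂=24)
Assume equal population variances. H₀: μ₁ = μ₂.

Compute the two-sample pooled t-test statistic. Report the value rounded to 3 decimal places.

x̄₁=34.267, s₁=3.936, n₁=15
x̄₂=54.833, s₂=5.670, n₂=24
s_p² = [14·3.936² + 23·5.670²]/37 = 25.8450
SE = √(s_p²·(1/15+1/24)) = 1.6733
t = (34.267−54.833)/1.6733 = -12.2912
df = 37

test statistic = -12.291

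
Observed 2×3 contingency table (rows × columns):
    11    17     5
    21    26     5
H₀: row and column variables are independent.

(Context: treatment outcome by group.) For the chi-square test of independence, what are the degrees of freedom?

df = (r−1)(c−1) = (2−1)·(3−1) = 2

degrees of freedom = 2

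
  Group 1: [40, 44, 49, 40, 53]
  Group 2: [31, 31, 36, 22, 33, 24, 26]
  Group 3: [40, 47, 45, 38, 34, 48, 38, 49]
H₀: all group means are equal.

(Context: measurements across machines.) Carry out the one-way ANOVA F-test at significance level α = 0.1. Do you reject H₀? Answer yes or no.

reject H₀: yes

Group means [45.20, 29.00, 42.38], grand mean 38.400
SSB = Σnᵢ(x̄ᵢ−x̄)² = 976.125; SSW = ΣΣ(x−x̄ᵢ)² = 504.675
MSB = 976.125/2 = 488.0625; MSW = 504.675/17 = 29.6868
F = MSB/MSW = 16.4404
df = (2, 17)
p-value (upper-tail) = 0.00011
At α=0.1: p < α → reject H₀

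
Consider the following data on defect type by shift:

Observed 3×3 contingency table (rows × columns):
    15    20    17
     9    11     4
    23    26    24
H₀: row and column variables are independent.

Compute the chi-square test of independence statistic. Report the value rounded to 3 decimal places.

test statistic = 2.619

Row totals [52, 24, 73], col totals [47, 57, 45], n=149
χ² = (15−16.40)²/16.40 + (20−19.89)²/19.89 + (17−15.70)²/15.70 + (9−7.57)²/7.57 + (11−9.18)²/9.18 + (4−7.25)²/7.25 + (23−23.03)²/23.03 + (26−27.93)²/27.93 + (24−22.05)²/22.05 = 2.6192
df = 4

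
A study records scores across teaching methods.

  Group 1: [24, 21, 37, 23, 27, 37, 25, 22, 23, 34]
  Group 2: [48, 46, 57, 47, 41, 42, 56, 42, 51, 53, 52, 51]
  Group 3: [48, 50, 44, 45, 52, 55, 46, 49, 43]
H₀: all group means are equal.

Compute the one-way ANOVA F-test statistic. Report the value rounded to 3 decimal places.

Group means [27.30, 48.83, 48.00], grand mean 41.645
SSB = Σnᵢ(x̄ᵢ−x̄)² = 3041.330; SSW = ΣΣ(x−x̄ᵢ)² = 799.767
MSB = 3041.330/2 = 1520.6651; MSW = 799.767/28 = 28.5631
F = MSB/MSW = 53.2388
df = (2, 28)

test statistic = 53.239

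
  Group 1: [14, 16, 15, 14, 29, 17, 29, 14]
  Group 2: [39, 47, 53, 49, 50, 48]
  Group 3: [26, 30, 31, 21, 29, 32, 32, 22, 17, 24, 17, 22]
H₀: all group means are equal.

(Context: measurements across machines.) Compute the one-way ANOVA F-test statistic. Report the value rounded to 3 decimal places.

Group means [18.50, 47.67, 25.25], grand mean 28.346
SSB = Σnᵢ(x̄ᵢ−x̄)² = 3130.301; SSW = ΣΣ(x−x̄ᵢ)² = 751.583
MSB = 3130.301/2 = 1565.1506; MSW = 751.583/23 = 32.6775
F = MSB/MSW = 47.8968
df = (2, 23)

test statistic = 47.897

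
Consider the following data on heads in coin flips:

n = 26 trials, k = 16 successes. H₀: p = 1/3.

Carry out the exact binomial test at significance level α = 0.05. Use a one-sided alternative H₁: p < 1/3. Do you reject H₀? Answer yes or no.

reject H₀: no

Exact binomial: n=26, k=16, p₀=1/3=0.3333
P(X≤16) from Σ C(n,i)·p₀^i·(1−p₀)^(n−i)
p-value (one-sided, H₁ less) = 0.99917
At α=0.05: p ≥ α → fail to reject H₀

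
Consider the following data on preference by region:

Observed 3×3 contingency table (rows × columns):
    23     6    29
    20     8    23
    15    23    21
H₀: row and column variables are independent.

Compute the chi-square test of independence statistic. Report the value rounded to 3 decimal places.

test statistic = 15.853

Row totals [58, 51, 59], col totals [58, 37, 73], n=168
χ² = (23−20.02)²/20.02 + (6−12.77)²/12.77 + (29−25.20)²/25.20 + (20−17.61)²/17.61 + (8−11.23)²/11.23 + (23−22.16)²/22.16 + (15−20.37)²/20.37 + (23−12.99)²/12.99 + (21−25.64)²/25.64 = 15.8526
df = 4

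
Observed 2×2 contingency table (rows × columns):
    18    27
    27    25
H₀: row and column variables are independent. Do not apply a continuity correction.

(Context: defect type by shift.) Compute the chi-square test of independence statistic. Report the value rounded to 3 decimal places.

Row totals [45, 52], col totals [45, 52], n=97
χ² = (18−20.88)²/20.88 + (27−24.12)²/24.12 + (27−24.12)²/24.12 + (25−27.88)²/27.88 = 1.3789
df = 1

test statistic = 1.379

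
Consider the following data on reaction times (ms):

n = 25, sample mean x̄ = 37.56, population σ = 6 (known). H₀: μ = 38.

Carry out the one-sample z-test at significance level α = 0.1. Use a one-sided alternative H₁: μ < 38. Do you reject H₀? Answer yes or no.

SE = σ/√n = 6/√25 = 1.2000
z = (x̄−μ₀)/SE = (37.56−38)/1.2000 = -0.3667
p-value (one-sided, H₁ less) = 0.35693
At α=0.1: p ≥ α → fail to reject H₀

reject H₀: no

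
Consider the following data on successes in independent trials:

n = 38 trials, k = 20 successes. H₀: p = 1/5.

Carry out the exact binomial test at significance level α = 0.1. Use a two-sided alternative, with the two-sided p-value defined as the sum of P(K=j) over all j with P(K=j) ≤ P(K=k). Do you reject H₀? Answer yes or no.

Exact binomial: n=38, k=20, p₀=1/5=0.2000
P(X=j) = C(n,j)·p₀^j·(1−p₀)^(n−j); p = Σ P(X=j) over j with P(X=j) ≤ P(X=20)
p-value (two-sided) = 0.00001
At α=0.1: p < α → reject H₀

reject H₀: yes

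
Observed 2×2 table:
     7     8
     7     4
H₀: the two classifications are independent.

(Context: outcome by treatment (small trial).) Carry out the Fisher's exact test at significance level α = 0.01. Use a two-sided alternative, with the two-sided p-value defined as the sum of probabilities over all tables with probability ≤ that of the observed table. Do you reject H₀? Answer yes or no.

Margins: r₁=15, r₂=11, c₁=14, c₂=12, n=26
p_obs = C(15,7)·C(11,7)/C(26,14); sum pmf over tables with pmf ≤ p_obs
p-value (two-sided) = 0.45274
At α=0.01: p ≥ α → fail to reject H₀

reject H₀: no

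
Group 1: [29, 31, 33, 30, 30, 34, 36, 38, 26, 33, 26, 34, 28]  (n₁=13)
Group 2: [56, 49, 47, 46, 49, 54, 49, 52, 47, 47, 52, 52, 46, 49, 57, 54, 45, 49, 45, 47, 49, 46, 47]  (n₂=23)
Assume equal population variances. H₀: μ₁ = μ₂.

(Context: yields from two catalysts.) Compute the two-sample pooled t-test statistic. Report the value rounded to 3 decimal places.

x̄₁=31.385, s₁=3.686, n₁=13
x̄₂=49.304, s₂=3.483, n₂=23
s_p² = [12·3.686² + 22·3.483²]/34 = 12.6455
SE = √(s_p²·(1/13+1/23)) = 1.2339
t = (31.385−49.304)/1.2339 = -14.5227
df = 34

test statistic = -14.523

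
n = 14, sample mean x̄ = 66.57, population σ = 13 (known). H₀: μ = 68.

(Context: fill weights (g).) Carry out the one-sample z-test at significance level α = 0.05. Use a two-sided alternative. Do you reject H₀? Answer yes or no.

SE = σ/√n = 13/√14 = 3.4744
z = (x̄−μ₀)/SE = (66.57−68)/3.4744 = -0.4116
p-value (two-sided) = 0.68065
At α=0.05: p ≥ α → fail to reject H₀

reject H₀: no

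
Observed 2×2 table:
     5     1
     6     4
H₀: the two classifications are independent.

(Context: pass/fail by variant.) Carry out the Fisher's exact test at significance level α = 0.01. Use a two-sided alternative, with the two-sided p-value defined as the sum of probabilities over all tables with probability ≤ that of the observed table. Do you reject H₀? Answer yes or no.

Margins: r₁=6, r₂=10, c₁=11, c₂=5, n=16
p_obs = C(6,5)·C(10,6)/C(16,11); sum pmf over tables with pmf ≤ p_obs
p-value (two-sided) = 0.58791
At α=0.01: p ≥ α → fail to reject H₀

reject H₀: no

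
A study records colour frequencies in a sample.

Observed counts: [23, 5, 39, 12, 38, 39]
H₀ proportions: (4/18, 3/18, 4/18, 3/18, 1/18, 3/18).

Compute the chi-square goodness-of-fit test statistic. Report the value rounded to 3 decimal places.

n = 156; E_i = n·p_i = [34.67, 26.00, 34.67, 26.00, 8.67, 26.00]
χ² = (23−34.67)²/34.67 + (5−26.00)²/26.00 + (39−34.67)²/34.67 + (12−26.00)²/26.00 + (38−8.67)²/8.67 + (39−26.00)²/26.00 = 134.7500
df = 5

test statistic = 134.750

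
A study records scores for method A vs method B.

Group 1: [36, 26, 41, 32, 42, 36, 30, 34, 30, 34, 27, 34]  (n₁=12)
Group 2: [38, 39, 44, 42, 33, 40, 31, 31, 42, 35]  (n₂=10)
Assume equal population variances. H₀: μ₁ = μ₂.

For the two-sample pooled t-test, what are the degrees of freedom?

df = n₁ + n₂ − 2 = 12 + 10 − 2 = 20

degrees of freedom = 20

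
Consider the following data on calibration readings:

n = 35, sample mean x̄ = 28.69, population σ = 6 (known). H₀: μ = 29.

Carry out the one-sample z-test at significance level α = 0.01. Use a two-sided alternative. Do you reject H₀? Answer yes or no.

SE = σ/√n = 6/√35 = 1.0142
z = (x̄−μ₀)/SE = (28.69−29)/1.0142 = -0.3057
p-value (two-sided) = 0.75986
At α=0.01: p ≥ α → fail to reject H₀

reject H₀: no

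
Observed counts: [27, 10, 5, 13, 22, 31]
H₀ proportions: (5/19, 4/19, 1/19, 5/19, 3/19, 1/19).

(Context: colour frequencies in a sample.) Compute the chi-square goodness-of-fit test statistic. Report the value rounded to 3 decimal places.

test statistic = 129.840

n = 108; E_i = n·p_i = [28.42, 22.74, 5.68, 28.42, 17.05, 5.68]
χ² = (27−28.42)²/28.42 + (10−22.74)²/22.74 + (5−5.68)²/5.68 + (13−28.42)²/28.42 + (22−17.05)²/17.05 + (31−5.68)²/5.68 = 129.8401
df = 5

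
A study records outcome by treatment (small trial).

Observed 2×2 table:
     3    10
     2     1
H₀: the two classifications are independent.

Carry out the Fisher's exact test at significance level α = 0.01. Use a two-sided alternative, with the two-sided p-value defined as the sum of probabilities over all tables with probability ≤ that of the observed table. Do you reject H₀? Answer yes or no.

reject H₀: no

Margins: r₁=13, r₂=3, c₁=5, c₂=11, n=16
p_obs = C(13,3)·C(3,2)/C(16,5); sum pmf over tables with pmf ≤ p_obs
p-value (two-sided) = 0.21429
At α=0.01: p ≥ α → fail to reject H₀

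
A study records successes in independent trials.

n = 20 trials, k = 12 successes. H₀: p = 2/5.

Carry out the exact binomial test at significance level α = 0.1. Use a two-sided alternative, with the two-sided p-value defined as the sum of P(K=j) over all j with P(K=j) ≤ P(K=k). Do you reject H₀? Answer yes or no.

Exact binomial: n=20, k=12, p₀=2/5=0.4000
P(X=j) = C(n,j)·p₀^j·(1−p₀)^(n−j); p = Σ P(X=j) over j with P(X=j) ≤ P(X=12)
p-value (two-sided) = 0.10748
At α=0.1: p ≥ α → fail to reject H₀

reject H₀: no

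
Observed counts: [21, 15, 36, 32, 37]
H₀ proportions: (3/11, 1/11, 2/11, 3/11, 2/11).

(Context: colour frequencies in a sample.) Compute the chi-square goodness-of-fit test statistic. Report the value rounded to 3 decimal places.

n = 141; E_i = n·p_i = [38.45, 12.82, 25.64, 38.45, 25.64]
χ² = (21−38.45)²/38.45 + (15−12.82)²/12.82 + (36−25.64)²/25.64 + (32−38.45)²/38.45 + (37−25.64)²/25.64 = 18.6040
df = 4

test statistic = 18.604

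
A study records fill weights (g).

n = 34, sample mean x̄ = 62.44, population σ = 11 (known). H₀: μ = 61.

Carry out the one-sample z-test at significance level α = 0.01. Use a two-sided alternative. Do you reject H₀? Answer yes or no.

SE = σ/√n = 11/√34 = 1.8865
z = (x̄−μ₀)/SE = (62.44−61)/1.8865 = 0.7633
p-value (two-sided) = 0.44527
At α=0.01: p ≥ α → fail to reject H₀

reject H₀: no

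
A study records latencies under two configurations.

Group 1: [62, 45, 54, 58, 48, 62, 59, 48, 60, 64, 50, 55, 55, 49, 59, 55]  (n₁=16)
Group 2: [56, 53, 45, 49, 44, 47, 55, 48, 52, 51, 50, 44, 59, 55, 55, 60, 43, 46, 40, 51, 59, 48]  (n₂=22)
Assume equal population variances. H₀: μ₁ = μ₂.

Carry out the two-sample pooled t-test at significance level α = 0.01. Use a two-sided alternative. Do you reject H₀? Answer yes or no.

x̄₁=55.188, s₁=5.799, n₁=16
x̄₂=50.455, s₂=5.621, n₂=22
s_p² = [15·5.799² + 21·5.621²]/36 = 32.4414
SE = √(s_p²·(1/16+1/22)) = 1.8714
t = (55.188−50.455)/1.8714 = 2.5291
df = 36
p-value (two-sided) = 0.01596
At α=0.01: p ≥ α → fail to reject H₀

reject H₀: no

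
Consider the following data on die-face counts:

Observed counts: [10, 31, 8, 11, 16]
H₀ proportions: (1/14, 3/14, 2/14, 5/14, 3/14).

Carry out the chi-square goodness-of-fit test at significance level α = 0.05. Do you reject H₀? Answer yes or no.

n = 76; E_i = n·p_i = [5.43, 16.29, 10.86, 27.14, 16.29]
χ² = (10−5.43)²/5.43 + (31−16.29)²/16.29 + (8−10.86)²/10.86 + (11−27.14)²/27.14 + (16−16.29)²/16.29 = 27.5018
df = 4
p-value (upper-tail) = 0.00002
At α=0.05: p < α → reject H₀

reject H₀: yes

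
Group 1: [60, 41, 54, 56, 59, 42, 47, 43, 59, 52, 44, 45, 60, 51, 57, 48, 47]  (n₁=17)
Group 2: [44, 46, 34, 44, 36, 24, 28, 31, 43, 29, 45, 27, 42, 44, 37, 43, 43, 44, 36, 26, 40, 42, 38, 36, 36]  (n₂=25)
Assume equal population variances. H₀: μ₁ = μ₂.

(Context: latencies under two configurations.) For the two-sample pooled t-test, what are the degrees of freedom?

df = n₁ + n₂ − 2 = 17 + 25 − 2 = 40

degrees of freedom = 40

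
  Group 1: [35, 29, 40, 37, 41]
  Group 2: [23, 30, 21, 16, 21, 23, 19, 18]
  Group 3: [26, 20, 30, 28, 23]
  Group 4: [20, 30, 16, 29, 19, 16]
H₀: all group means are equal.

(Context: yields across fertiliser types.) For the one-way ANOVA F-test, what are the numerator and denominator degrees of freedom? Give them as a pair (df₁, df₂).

degrees of freedom = [3, 20]

k = 4 groups, N = 24 total
df = (k−1, N−k) = (4−1, 24−4) = (3, 20)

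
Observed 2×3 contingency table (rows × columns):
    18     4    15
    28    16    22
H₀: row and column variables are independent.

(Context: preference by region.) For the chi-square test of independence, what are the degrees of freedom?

df = (r−1)(c−1) = (2−1)·(3−1) = 2

degrees of freedom = 2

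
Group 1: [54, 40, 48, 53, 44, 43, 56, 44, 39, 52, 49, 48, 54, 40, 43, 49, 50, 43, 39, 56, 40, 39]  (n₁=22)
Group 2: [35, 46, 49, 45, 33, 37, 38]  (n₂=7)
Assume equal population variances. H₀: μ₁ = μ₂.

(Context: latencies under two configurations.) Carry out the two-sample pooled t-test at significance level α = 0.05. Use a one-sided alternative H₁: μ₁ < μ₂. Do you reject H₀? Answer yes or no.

reject H₀: no

x̄₁=46.500, s₁=5.934, n₁=22
x̄₂=40.429, s₂=6.161, n₂=7
s_p² = [21·5.934² + 6·6.161²]/27 = 35.8228
SE = √(s_p²·(1/22+1/7)) = 2.5973
t = (46.500−40.429)/2.5973 = 2.3376
df = 27
p-value (one-sided, H₁ less) = 0.98647
At α=0.05: p ≥ α → fail to reject H₀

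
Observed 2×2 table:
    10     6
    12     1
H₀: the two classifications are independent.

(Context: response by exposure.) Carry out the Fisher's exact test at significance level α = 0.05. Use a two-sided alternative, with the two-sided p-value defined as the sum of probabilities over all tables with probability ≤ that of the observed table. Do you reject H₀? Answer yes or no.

reject H₀: no

Margins: r₁=16, r₂=13, c₁=22, c₂=7, n=29
p_obs = C(16,10)·C(13,12)/C(29,22); sum pmf over tables with pmf ≤ p_obs
p-value (two-sided) = 0.09272
At α=0.05: p ≥ α → fail to reject H₀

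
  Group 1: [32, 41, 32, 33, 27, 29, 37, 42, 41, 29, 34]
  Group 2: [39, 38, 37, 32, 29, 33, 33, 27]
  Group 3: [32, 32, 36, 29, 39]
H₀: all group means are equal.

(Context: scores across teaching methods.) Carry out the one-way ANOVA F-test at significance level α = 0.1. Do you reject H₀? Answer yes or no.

reject H₀: no

Group means [34.27, 33.50, 33.60], grand mean 33.875
SSB = Σnᵢ(x̄ᵢ−x̄)² = 3.243; SSW = ΣΣ(x−x̄ᵢ)² = 467.382
MSB = 3.243/2 = 1.6216; MSW = 467.382/21 = 22.2563
F = MSB/MSW = 0.0729
df = (2, 21)
p-value (upper-tail) = 0.92997
At α=0.1: p ≥ α → fail to reject H₀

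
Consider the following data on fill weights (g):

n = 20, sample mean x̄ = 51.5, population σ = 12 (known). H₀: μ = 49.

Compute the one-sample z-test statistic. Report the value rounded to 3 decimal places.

SE = σ/√n = 12/√20 = 2.6833
z = (x̄−μ₀)/SE = (51.5−49)/2.6833 = 0.9317

test statistic = 0.932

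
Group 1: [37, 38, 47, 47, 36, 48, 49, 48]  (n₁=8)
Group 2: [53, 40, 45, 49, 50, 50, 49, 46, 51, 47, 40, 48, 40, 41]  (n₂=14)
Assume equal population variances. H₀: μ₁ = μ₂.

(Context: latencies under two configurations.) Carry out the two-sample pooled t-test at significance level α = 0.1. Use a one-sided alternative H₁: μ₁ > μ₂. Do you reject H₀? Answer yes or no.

reject H₀: no

x̄₁=43.750, s₁=5.651, n₁=8
x̄₂=46.357, s₂=4.483, n₂=14
s_p² = [7·5.651² + 13·4.483²]/20 = 24.2357
SE = √(s_p²·(1/8+1/14)) = 2.1819
t = (43.750−46.357)/2.1819 = -1.1949
df = 20
p-value (one-sided, H₁ greater) = 0.87695
At α=0.1: p ≥ α → fail to reject H₀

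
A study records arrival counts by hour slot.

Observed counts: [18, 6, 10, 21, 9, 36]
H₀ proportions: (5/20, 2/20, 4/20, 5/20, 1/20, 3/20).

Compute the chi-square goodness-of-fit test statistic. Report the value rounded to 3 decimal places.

n = 100; E_i = n·p_i = [25.00, 10.00, 20.00, 25.00, 5.00, 15.00]
χ² = (18−25.00)²/25.00 + (6−10.00)²/10.00 + (10−20.00)²/20.00 + (21−25.00)²/25.00 + (9−5.00)²/5.00 + (36−15.00)²/15.00 = 41.8000
df = 5

test statistic = 41.800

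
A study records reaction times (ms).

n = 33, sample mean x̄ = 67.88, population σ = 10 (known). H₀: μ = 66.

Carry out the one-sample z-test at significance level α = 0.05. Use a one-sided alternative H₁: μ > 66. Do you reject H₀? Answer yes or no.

SE = σ/√n = 10/√33 = 1.7408
z = (x̄−μ₀)/SE = (67.88−66)/1.7408 = 1.0800
p-value (one-sided, H₁ greater) = 0.14008
At α=0.05: p ≥ α → fail to reject H₀

reject H₀: no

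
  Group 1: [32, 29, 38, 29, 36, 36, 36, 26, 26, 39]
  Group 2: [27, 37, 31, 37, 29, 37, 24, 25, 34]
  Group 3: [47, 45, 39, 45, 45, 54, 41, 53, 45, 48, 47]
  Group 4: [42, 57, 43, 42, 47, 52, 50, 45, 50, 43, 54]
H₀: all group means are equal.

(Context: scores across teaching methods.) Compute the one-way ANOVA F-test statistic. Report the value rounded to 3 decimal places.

Group means [32.70, 31.22, 46.27, 47.73], grand mean 40.049
SSB = Σnᵢ(x̄ᵢ−x̄)² = 2315.883; SSW = ΣΣ(x−x̄ᵢ)² = 908.019
MSB = 2315.883/3 = 771.9611; MSW = 908.019/37 = 24.5411
F = MSB/MSW = 31.4559
df = (3, 37)

test statistic = 31.456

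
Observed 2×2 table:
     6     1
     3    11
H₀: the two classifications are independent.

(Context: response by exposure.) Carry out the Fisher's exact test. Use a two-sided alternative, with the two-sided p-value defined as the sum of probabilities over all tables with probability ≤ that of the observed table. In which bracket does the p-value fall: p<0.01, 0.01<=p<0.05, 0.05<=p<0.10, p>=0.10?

p-value bracket: 0.01<=p<0.05

Margins: r₁=7, r₂=14, c₁=9, c₂=12, n=21
p_obs = C(7,6)·C(14,3)/C(21,9); sum pmf over tables with pmf ≤ p_obs
p-value (two-sided) = 0.01579
→ bracket: 0.01<=p<0.05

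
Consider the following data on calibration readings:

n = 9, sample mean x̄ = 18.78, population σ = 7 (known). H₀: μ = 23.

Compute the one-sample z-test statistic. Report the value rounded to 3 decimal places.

SE = σ/√n = 7/√9 = 2.3333
z = (x̄−μ₀)/SE = (18.78−23)/2.3333 = -1.8086

test statistic = -1.809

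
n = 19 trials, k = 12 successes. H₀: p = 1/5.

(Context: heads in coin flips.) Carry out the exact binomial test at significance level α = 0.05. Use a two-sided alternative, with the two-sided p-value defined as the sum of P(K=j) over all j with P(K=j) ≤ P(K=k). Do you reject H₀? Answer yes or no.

reject H₀: yes

Exact binomial: n=19, k=12, p₀=1/5=0.2000
P(X=j) = C(n,j)·p₀^j·(1−p₀)^(n−j); p = Σ P(X=j) over j with P(X=j) ≤ P(X=12)
p-value (two-sided) = 0.00005
At α=0.05: p < α → reject H₀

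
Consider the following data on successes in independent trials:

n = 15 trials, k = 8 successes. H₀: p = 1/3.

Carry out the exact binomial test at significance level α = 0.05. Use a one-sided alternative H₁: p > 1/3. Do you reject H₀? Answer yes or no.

Exact binomial: n=15, k=8, p₀=1/3=0.3333
P(X≥8) from Σ C(n,i)·p₀^i·(1−p₀)^(n−i)
p-value (one-sided, H₁ greater) = 0.08823
At α=0.05: p ≥ α → fail to reject H₀

reject H₀: no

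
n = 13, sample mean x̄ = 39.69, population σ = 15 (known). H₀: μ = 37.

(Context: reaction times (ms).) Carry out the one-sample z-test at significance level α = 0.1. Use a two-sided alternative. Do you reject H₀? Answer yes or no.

SE = σ/√n = 15/√13 = 4.1603
z = (x̄−μ₀)/SE = (39.69−37)/4.1603 = 0.6466
p-value (two-sided) = 0.51789
At α=0.1: p ≥ α → fail to reject H₀

reject H₀: no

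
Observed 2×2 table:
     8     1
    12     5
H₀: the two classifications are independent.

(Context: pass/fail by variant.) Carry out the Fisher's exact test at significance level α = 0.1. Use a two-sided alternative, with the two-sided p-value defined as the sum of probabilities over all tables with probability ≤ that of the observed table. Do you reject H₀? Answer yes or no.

Margins: r₁=9, r₂=17, c₁=20, c₂=6, n=26
p_obs = C(9,8)·C(17,12)/C(26,20); sum pmf over tables with pmf ≤ p_obs
p-value (two-sided) = 0.37975
At α=0.1: p ≥ α → fail to reject H₀

reject H₀: no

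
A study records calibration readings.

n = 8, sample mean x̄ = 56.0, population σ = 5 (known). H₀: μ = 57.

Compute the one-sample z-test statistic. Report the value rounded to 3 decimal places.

SE = σ/√n = 5/√8 = 1.7678
z = (x̄−μ₀)/SE = (56.0−57)/1.7678 = -0.5657

test statistic = -0.566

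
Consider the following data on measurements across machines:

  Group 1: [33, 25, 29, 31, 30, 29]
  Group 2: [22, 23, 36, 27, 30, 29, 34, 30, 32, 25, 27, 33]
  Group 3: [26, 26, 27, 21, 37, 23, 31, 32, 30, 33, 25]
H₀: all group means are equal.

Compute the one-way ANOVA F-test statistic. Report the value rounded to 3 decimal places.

test statistic = 0.178

Group means [29.50, 29.00, 28.27], grand mean 28.828
SSB = Σnᵢ(x̄ᵢ−x̄)² = 6.456; SSW = ΣΣ(x−x̄ᵢ)² = 471.682
MSB = 6.456/2 = 3.2281; MSW = 471.682/26 = 18.1416
F = MSB/MSW = 0.1779
df = (2, 26)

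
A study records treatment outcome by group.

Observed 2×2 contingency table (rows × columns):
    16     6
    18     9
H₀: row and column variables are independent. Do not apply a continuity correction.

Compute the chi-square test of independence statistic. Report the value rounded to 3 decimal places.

Row totals [22, 27], col totals [34, 15], n=49
χ² = (16−15.27)²/15.27 + (6−6.73)²/6.73 + (18−18.73)²/18.73 + (9−8.27)²/8.27 = 0.2096
df = 1

test statistic = 0.210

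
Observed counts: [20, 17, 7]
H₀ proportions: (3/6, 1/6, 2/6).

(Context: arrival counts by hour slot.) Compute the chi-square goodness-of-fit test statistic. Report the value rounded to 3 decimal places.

test statistic = 16.932

n = 44; E_i = n·p_i = [22.00, 7.33, 14.67]
χ² = (20−22.00)²/22.00 + (17−7.33)²/7.33 + (7−14.67)²/14.67 = 16.9318
df = 2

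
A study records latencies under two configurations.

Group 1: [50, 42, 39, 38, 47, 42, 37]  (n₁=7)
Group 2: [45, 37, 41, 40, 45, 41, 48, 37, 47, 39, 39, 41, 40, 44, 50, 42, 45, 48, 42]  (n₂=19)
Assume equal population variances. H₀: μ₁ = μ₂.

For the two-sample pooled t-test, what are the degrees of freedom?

degrees of freedom = 24

df = n₁ + n₂ − 2 = 7 + 19 − 2 = 24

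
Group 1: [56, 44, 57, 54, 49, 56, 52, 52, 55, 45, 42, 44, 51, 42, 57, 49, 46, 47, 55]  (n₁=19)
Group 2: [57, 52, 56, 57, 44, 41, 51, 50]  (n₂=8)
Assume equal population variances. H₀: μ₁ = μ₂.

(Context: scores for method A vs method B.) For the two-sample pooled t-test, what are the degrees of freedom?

df = n₁ + n₂ − 2 = 19 + 8 − 2 = 25

degrees of freedom = 25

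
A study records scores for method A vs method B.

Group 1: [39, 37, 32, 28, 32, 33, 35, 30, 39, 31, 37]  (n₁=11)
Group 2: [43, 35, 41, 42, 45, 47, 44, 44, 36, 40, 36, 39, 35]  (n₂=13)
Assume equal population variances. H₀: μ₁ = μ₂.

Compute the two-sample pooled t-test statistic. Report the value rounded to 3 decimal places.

test statistic = -4.128

x̄₁=33.909, s₁=3.727, n₁=11
x̄₂=40.538, s₂=4.075, n₂=13
s_p² = [10·3.727² + 12·4.075²]/22 = 15.3700
SE = √(s_p²·(1/11+1/13)) = 1.6061
t = (33.909−40.538)/1.6061 = -4.1276
df = 22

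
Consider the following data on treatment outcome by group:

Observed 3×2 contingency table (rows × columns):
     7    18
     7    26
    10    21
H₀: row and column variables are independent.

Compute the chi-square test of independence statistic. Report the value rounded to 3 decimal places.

test statistic = 1.009

Row totals [25, 33, 31], col totals [24, 65], n=89
χ² = (7−6.74)²/6.74 + (18−18.26)²/18.26 + (7−8.90)²/8.90 + (26−24.10)²/24.10 + (10−8.36)²/8.36 + (21−22.64)²/22.64 = 1.0091
df = 2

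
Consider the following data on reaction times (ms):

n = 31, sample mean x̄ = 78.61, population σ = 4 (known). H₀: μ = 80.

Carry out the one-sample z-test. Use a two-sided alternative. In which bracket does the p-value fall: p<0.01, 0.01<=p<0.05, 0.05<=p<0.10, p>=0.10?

SE = σ/√n = 4/√31 = 0.7184
z = (x̄−μ₀)/SE = (78.61−80)/0.7184 = -1.9348
p-value (two-sided) = 0.05302
→ bracket: 0.05<=p<0.10

p-value bracket: 0.05<=p<0.10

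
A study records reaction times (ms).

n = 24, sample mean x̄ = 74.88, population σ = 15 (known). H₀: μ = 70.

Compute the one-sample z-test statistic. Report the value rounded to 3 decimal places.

SE = σ/√n = 15/√24 = 3.0619
z = (x̄−μ₀)/SE = (74.88−70)/3.0619 = 1.5938

test statistic = 1.594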